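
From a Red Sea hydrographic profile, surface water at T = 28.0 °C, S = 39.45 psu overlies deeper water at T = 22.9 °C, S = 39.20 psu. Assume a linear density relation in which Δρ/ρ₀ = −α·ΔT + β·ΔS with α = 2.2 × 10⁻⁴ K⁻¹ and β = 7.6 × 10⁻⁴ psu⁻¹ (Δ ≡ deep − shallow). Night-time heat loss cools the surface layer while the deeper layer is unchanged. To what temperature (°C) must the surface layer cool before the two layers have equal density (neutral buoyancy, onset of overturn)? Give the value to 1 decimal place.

23.8 °C

Neutral buoyancy requires Δρ = 0, i.e. −α(T_deep − T_surf′) + β(S_deep − S_surf) = 0.
T_surf′ = T_deep − (β/α)·ΔS = 22.9 − (7.6 × 10⁻⁴/2.2 × 10⁻⁴)·(-0.25) = 23.764 °C.
Cooling required: 28.0 − (23.764) = 4.236 °C.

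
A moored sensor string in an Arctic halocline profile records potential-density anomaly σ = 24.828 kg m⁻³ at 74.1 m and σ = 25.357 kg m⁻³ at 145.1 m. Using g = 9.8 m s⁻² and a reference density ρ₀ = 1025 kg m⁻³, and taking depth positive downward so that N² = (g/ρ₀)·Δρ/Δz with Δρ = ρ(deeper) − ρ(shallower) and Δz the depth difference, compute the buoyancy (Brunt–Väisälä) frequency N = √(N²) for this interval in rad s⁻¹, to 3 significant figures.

Δρ = 1025.357 − 1024.828 = 0.529 kg m⁻³ over Δz = 145.1 − 74.1 = 71 m.
N² = (9.8/1025) × (0.529/71) = 7.1236 × 10⁻⁵ s⁻².
N = √(7.1236 × 10⁻⁵) = 8.4401 × 10⁻³ rad s⁻¹ ≈ 8.44 × 10⁻³ rad s⁻¹.

8.44 × 10⁻³ rad s⁻¹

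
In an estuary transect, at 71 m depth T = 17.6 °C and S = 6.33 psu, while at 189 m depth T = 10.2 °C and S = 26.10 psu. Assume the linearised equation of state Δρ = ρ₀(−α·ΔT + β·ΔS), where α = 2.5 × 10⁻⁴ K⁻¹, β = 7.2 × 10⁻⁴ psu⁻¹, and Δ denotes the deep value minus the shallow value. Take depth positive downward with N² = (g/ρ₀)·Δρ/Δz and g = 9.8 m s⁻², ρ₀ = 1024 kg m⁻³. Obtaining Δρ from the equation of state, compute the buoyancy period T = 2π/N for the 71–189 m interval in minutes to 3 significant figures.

2.87 min

ΔT = -7.4 K, ΔS = +19.77 psu (deep − shallow).
Δρ/ρ₀ = −αΔT + βΔS = 1.85 × 10⁻³ + 0.0142344 = 0.0160844, so Δρ ≈ 16.47 kg m⁻³.
N² = (g/ρ₀)·Δρ/Δz = g·(Δρ/ρ₀)/Δz = 9.8 × 0.0160844 / 118 = 1.3358 × 10⁻³ s⁻².
N = √(1.3358 × 10⁻³) = 0.036549 rad s⁻¹ → T = 2π/N = 171.91 s = 2.8652 min ≈ 2.87 min.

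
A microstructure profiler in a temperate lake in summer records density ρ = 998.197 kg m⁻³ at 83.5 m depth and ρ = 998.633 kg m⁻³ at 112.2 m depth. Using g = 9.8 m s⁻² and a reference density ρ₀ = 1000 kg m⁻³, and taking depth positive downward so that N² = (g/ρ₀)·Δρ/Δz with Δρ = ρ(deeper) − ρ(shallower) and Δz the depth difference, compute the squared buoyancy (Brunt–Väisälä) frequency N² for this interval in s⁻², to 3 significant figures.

Δρ = 998.633 − 998.197 = 0.436 kg m⁻³ over Δz = 112.2 − 83.5 = 28.7 m.
N² = (9.8/1000) × (0.436/28.7) = 1.4888 × 10⁻⁴ s⁻² ≈ 1.49 × 10⁻⁴ s⁻².

1.49 × 10⁻⁴ s⁻²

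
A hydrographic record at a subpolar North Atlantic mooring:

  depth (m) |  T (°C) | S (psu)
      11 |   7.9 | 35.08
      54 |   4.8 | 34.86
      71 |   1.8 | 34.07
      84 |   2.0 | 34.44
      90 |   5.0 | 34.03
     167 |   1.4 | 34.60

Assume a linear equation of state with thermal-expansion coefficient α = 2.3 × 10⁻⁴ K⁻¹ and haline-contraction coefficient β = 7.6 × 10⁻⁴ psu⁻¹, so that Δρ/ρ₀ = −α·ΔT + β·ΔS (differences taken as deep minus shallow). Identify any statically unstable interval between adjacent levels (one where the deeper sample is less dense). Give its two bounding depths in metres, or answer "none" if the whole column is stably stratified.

84–90 m

Evaluate Δρ/ρ₀ = −αΔT + βΔS across each adjacent pair:
  11–54 m: −αΔT+βΔS = −(2.3 × 10⁻⁴)(-3.1)+(7.6 × 10⁻⁴)(-0.22) = 5.5 × 10⁻⁴ → stable
  54–71 m: −αΔT+βΔS = −(2.3 × 10⁻⁴)(-3.0)+(7.6 × 10⁻⁴)(-0.79) = 9.0 × 10⁻⁵ → stable
  71–84 m: −αΔT+βΔS = −(2.3 × 10⁻⁴)(+0.2)+(7.6 × 10⁻⁴)(+0.37) = 2.4 × 10⁻⁴ → stable
  84–90 m: −αΔT+βΔS = −(2.3 × 10⁻⁴)(+3.0)+(7.6 × 10⁻⁴)(-0.41) = -1.0 × 10⁻³ → UNSTABLE
  90–167 m: −αΔT+βΔS = −(2.3 × 10⁻⁴)(-3.6)+(7.6 × 10⁻⁴)(+0.57) = 1.3 × 10⁻³ → stable
The 84–90 m interval has Δρ < 0: lighter water underlies denser water.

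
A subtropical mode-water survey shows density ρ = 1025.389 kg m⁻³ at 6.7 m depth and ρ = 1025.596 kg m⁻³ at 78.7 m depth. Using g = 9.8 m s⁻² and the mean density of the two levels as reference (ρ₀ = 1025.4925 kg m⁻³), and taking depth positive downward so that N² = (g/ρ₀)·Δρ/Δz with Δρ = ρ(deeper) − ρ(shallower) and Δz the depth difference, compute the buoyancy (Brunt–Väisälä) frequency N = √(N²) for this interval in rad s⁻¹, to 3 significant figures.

Δρ = 1025.596 − 1025.389 = 0.207 kg m⁻³ over Δz = 78.7 − 6.7 = 72 m.
N² = (9.8/1025.4925) × (0.207/72) = 2.7475 × 10⁻⁵ s⁻².
N = √(2.7475 × 10⁻⁵) = 5.2417 × 10⁻³ rad s⁻¹ ≈ 5.24 × 10⁻³ rad s⁻¹.

5.24 × 10⁻³ rad s⁻¹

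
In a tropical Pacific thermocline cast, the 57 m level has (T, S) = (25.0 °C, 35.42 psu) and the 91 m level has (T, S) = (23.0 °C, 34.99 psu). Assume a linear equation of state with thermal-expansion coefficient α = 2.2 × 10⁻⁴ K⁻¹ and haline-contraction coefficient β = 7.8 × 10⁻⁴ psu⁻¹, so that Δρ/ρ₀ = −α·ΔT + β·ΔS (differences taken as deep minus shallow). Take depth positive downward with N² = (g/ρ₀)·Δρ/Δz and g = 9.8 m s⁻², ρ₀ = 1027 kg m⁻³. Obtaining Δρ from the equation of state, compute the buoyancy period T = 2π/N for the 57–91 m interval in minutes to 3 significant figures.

ΔT = -2.0 K, ΔS = -0.43 psu (deep − shallow).
Δρ/ρ₀ = −αΔT + βΔS = 4.40 × 10⁻⁴ − 3.354 × 10⁻⁴ = 1.046 × 10⁻⁴, so Δρ ≈ 0.1074 kg m⁻³.
N² = (g/ρ₀)·Δρ/Δz = g·(Δρ/ρ₀)/Δz = 9.8 × 1.046 × 10⁻⁴ / 34 = 3.0149 × 10⁻⁵ s⁻².
N = √(3.0149 × 10⁻⁵) = 5.4908 × 10⁻³ rad s⁻¹ → T = 2π/N = 1.1443 × 10³ s = 19.072 min ≈ 19.1 min.

19.1 min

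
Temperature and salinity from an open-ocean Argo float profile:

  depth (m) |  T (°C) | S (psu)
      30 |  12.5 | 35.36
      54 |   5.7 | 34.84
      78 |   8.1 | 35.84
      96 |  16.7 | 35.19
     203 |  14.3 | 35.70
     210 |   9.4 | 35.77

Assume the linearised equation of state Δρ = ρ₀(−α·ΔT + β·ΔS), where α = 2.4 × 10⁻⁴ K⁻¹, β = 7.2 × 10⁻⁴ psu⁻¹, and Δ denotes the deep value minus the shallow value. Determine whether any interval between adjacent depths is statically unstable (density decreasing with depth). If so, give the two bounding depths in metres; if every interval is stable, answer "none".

Evaluate Δρ/ρ₀ = −αΔT + βΔS across each adjacent pair:
  30–54 m: −αΔT+βΔS = −(2.4 × 10⁻⁴)(-6.8)+(7.2 × 10⁻⁴)(-0.52) = 1.3 × 10⁻³ → stable
  54–78 m: −αΔT+βΔS = −(2.4 × 10⁻⁴)(+2.4)+(7.2 × 10⁻⁴)(+1.00) = 1.4 × 10⁻⁴ → stable
  78–96 m: −αΔT+βΔS = −(2.4 × 10⁻⁴)(+8.6)+(7.2 × 10⁻⁴)(-0.65) = -2.5 × 10⁻³ → UNSTABLE
  96–203 m: −αΔT+βΔS = −(2.4 × 10⁻⁴)(-2.4)+(7.2 × 10⁻⁴)(+0.51) = 9.4 × 10⁻⁴ → stable
  203–210 m: −αΔT+βΔS = −(2.4 × 10⁻⁴)(-4.9)+(7.2 × 10⁻⁴)(+0.07) = 1.2 × 10⁻³ → stable
The 78–96 m interval has Δρ < 0: lighter water underlies denser water.

78–96 m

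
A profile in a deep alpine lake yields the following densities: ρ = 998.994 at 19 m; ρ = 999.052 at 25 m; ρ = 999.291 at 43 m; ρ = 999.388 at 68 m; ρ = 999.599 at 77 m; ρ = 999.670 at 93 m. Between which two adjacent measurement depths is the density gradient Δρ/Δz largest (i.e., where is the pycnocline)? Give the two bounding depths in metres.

68–77 m

Compute the density gradient over each adjacent pair:
  19–25 m: Δρ/Δz = 0.058/6 = 9.7 × 10⁻³ kg m⁻⁴
  25–43 m: Δρ/Δz = 0.239/18 = 0.013 kg m⁻⁴
  43–68 m: Δρ/Δz = 0.097/25 = 3.9 × 10⁻³ kg m⁻⁴
  68–77 m: Δρ/Δz = 0.211/9 = 0.023 kg m⁻⁴
  77–93 m: Δρ/Δz = 0.071/16 = 4.4 × 10⁻³ kg m⁻⁴
The largest gradient is in the 68–77 m interval — the pycnocline.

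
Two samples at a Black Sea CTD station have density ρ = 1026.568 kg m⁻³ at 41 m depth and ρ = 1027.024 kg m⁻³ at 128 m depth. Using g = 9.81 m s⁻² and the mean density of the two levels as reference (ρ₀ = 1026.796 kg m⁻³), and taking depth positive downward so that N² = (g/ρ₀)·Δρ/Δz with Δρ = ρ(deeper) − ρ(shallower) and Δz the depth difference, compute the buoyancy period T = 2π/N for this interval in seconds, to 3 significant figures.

888 s

Δρ = 1027.024 − 1026.568 = 0.456 kg m⁻³ over Δz = 128 − 41 = 87 m.
N² = (9.81/1026.796) × (0.456/87) = 5.0076 × 10⁻⁵ s⁻².
N = √(5.0076 × 10⁻⁵) = 7.0764 × 10⁻³ rad s⁻¹, so T = 2π/N = 887.91 s ≈ 888 s.
Since Δρ > 0 the layer is stably stratified.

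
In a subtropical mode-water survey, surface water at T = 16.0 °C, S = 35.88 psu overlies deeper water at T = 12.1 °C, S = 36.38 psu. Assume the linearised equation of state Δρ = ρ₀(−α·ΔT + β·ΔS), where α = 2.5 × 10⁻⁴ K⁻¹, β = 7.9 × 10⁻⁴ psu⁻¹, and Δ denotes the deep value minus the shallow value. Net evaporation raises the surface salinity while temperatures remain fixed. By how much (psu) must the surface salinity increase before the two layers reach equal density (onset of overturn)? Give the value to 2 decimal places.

1.73 psu

Neutral buoyancy requires −α(T_deep − T_surf) + β(S_deep − S_surf′) = 0.
S_surf′ = S_deep − (α/β)·ΔT = 36.38 − (2.5 × 10⁻⁴/7.9 × 10⁻⁴)·(-3.9) = 37.6142 psu.
Increase required: 37.6142 − 35.88 = 1.7342 psu.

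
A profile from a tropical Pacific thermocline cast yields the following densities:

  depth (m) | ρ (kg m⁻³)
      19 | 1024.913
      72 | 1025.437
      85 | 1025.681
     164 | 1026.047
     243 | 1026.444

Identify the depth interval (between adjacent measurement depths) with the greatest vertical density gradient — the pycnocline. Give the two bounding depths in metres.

72–85 m

Compute the density gradient over each adjacent pair:
  19–72 m: Δρ/Δz = 0.524/53 = 9.9 × 10⁻³ kg m⁻⁴
  72–85 m: Δρ/Δz = 0.244/13 = 0.019 kg m⁻⁴
  85–164 m: Δρ/Δz = 0.366/79 = 4.6 × 10⁻³ kg m⁻⁴
  164–243 m: Δρ/Δz = 0.397/79 = 5.0 × 10⁻³ kg m⁻⁴
The largest gradient is in the 72–85 m interval — the pycnocline.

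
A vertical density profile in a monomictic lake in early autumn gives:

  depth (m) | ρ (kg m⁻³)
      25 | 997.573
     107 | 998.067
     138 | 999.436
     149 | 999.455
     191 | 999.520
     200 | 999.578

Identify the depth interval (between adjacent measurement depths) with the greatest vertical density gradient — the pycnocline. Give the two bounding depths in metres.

Compute the density gradient over each adjacent pair:
  25–107 m: Δρ/Δz = 0.494/82 = 6.0 × 10⁻³ kg m⁻⁴
  107–138 m: Δρ/Δz = 1.369/31 = 0.044 kg m⁻⁴
  138–149 m: Δρ/Δz = 0.019/11 = 1.7 × 10⁻³ kg m⁻⁴
  149–191 m: Δρ/Δz = 0.065/42 = 1.5 × 10⁻³ kg m⁻⁴
  191–200 m: Δρ/Δz = 0.058/9 = 6.4 × 10⁻³ kg m⁻⁴
The largest gradient is in the 107–138 m interval — the pycnocline.

107–138 m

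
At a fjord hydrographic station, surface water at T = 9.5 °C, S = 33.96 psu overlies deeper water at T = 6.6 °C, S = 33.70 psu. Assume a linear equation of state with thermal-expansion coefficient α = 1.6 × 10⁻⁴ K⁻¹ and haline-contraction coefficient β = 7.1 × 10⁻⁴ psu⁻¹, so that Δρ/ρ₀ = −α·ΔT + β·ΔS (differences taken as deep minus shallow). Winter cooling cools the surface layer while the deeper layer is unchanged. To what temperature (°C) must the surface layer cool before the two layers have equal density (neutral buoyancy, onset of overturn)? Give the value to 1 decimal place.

Neutral buoyancy requires Δρ = 0, i.e. −α(T_deep − T_surf′) + β(S_deep − S_surf) = 0.
T_surf′ = T_deep − (β/α)·ΔS = 6.6 − (7.1 × 10⁻⁴/1.6 × 10⁻⁴)·(-0.26) = 7.754 °C.
Cooling required: 9.5 − (7.754) = 1.746 °C.

7.8 °C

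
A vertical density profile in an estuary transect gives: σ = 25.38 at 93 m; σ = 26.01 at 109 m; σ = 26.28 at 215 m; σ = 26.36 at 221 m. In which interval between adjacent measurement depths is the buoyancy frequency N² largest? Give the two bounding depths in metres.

Compute the density gradient over each adjacent pair:
  93–109 m: Δρ/Δz = 0.63/16 = 0.039 kg m⁻⁴
  109–215 m: Δρ/Δz = 0.27/106 = 2.5 × 10⁻³ kg m⁻⁴
  215–221 m: Δρ/Δz = 0.08/6 = 0.013 kg m⁻⁴
The largest gradient is in the 93–109 m interval — the pycnocline.

93–109 m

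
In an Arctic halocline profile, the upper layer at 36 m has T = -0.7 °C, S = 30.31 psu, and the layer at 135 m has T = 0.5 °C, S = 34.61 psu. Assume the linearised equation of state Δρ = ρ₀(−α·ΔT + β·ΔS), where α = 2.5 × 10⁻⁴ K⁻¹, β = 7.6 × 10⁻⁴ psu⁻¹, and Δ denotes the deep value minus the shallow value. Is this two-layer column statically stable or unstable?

ΔT = 0.5 − -0.7 = +1.2 K and ΔS = 34.61 − 30.31 = +4.30 psu (deep − shallow).
−αΔT = -3.00 × 10⁻⁴; βΔS = 3.268 × 10⁻³; sum Δρ/ρ₀ = 2.968 × 10⁻³.
Δρ/ρ₀ > 0, so Δρ > 0: deeper water is denser → statically stable.

stable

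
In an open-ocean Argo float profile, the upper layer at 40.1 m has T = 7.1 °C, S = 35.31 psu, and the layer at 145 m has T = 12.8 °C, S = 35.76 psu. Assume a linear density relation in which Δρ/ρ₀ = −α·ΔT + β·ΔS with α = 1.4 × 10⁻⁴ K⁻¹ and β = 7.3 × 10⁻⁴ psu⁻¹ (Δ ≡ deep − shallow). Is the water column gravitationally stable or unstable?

ΔT = 12.8 − 7.1 = +5.7 K and ΔS = 35.76 − 35.31 = +0.45 psu (deep − shallow).
−αΔT = -7.98 × 10⁻⁴; βΔS = 3.285 × 10⁻⁴; sum Δρ/ρ₀ = -4.695 × 10⁻⁴.
Δρ/ρ₀ < 0, so Δρ < 0: deeper water is lighter → statically unstable; the column would overturn.

unstable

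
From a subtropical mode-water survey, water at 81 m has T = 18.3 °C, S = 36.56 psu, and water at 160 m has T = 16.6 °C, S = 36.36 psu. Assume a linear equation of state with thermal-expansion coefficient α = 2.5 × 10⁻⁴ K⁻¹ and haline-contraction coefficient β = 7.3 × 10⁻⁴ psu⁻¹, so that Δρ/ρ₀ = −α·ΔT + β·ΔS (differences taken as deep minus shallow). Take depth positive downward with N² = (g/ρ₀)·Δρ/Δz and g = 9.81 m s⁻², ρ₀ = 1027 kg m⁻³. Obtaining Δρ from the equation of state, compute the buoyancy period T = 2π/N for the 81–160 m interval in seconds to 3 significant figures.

1.07 × 10³ s

ΔT = -1.7 K, ΔS = -0.20 psu (deep − shallow).
Δρ/ρ₀ = −αΔT + βΔS = 4.25 × 10⁻⁴ − 1.46 × 10⁻⁴ = 2.79 × 10⁻⁴, so Δρ ≈ 0.2865 kg m⁻³.
N² = (g/ρ₀)·Δρ/Δz = g·(Δρ/ρ₀)/Δz = 9.81 × 2.79 × 10⁻⁴ / 79 = 3.4645 × 10⁻⁵ s⁻².
N = √(3.4645 × 10⁻⁵) = 5.8860 × 10⁻³ rad s⁻¹ → T = 2π/N = 1.0675 × 10³ s ≈ 1.07 × 10³ s.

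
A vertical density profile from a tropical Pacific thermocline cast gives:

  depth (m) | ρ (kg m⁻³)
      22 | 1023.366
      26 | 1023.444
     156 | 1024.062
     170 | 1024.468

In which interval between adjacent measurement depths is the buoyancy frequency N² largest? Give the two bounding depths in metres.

Compute the density gradient over each adjacent pair:
  22–26 m: Δρ/Δz = 0.078/4 = 0.019 kg m⁻⁴
  26–156 m: Δρ/Δz = 0.618/130 = 4.8 × 10⁻³ kg m⁻⁴
  156–170 m: Δρ/Δz = 0.406/14 = 0.029 kg m⁻⁴
The largest gradient is in the 156–170 m interval — the pycnocline.

156–170 m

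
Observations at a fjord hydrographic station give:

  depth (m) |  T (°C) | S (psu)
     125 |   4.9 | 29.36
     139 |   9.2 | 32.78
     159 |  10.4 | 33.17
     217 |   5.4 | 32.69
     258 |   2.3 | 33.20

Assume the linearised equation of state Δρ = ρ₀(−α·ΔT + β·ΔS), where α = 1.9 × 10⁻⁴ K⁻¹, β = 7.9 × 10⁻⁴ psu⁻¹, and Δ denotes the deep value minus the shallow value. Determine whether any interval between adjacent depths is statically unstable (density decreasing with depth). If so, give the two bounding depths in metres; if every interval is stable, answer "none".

none

Evaluate Δρ/ρ₀ = −αΔT + βΔS across each adjacent pair:
  125–139 m: −αΔT+βΔS = −(1.9 × 10⁻⁴)(+4.3)+(7.9 × 10⁻⁴)(+3.42) = 1.9 × 10⁻³ → stable
  139–159 m: −αΔT+βΔS = −(1.9 × 10⁻⁴)(+1.2)+(7.9 × 10⁻⁴)(+0.39) = 8.0 × 10⁻⁵ → stable
  159–217 m: −αΔT+βΔS = −(1.9 × 10⁻⁴)(-5.0)+(7.9 × 10⁻⁴)(-0.48) = 5.7 × 10⁻⁴ → stable
  217–258 m: −αΔT+βΔS = −(1.9 × 10⁻⁴)(-3.1)+(7.9 × 10⁻⁴)(+0.51) = 9.9 × 10⁻⁴ → stable
Every interval has Δρ > 0: the column is stably stratified throughout.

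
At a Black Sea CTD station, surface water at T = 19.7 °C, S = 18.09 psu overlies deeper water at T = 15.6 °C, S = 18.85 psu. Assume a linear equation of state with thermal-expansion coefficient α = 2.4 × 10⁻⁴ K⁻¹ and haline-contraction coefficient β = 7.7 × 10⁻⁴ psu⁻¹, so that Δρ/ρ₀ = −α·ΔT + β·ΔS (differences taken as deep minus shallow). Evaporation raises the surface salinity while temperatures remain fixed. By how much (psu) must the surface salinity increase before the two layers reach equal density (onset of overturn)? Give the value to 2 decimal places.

2.04 psu

Neutral buoyancy requires −α(T_deep − T_surf) + β(S_deep − S_surf′) = 0.
S_surf′ = S_deep − (α/β)·ΔT = 18.85 − (2.4 × 10⁻⁴/7.7 × 10⁻⁴)·(-4.1) = 20.1279 psu.
Increase required: 20.1279 − 18.09 = 2.0379 psu.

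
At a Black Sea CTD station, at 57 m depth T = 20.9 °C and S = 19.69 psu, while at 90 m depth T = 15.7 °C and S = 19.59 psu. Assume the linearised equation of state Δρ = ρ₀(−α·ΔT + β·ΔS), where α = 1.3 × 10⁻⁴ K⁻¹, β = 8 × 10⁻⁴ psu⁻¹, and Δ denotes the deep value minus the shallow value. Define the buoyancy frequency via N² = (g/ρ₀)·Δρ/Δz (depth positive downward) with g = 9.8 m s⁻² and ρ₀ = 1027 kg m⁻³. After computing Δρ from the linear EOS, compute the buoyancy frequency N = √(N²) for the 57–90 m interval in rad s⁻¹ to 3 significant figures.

0.0133 rad s⁻¹

ΔT = -5.2 K, ΔS = -0.10 psu (deep − shallow).
Δρ/ρ₀ = −αΔT + βΔS = 6.76 × 10⁻⁴ − 8.00 × 10⁻⁵ = 5.96 × 10⁻⁴, so Δρ ≈ 0.6121 kg m⁻³.
N² = (g/ρ₀)·Δρ/Δz = g·(Δρ/ρ₀)/Δz = 9.8 × 5.96 × 10⁻⁴ / 33 = 1.7699 × 10⁻⁴ s⁻².
N = √(1.7699 × 10⁻⁴) = 0.013304 rad s⁻¹ ≈ 0.0133 rad s⁻¹.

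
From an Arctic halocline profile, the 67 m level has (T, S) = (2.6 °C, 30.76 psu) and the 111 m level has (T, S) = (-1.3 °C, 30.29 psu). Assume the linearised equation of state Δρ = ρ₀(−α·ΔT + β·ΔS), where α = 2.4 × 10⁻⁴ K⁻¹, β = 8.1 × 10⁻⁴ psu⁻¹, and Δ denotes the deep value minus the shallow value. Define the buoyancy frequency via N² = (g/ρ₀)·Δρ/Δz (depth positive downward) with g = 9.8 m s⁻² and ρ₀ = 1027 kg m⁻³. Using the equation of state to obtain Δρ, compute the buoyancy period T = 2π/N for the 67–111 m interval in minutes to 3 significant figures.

ΔT = -3.9 K, ΔS = -0.47 psu (deep − shallow).
Δρ/ρ₀ = −αΔT + βΔS = 9.36 × 10⁻⁴ − 3.807 × 10⁻⁴ = 5.553 × 10⁻⁴, so Δρ ≈ 0.5703 kg m⁻³.
N² = (g/ρ₀)·Δρ/Δz = g·(Δρ/ρ₀)/Δz = 9.8 × 5.553 × 10⁻⁴ / 44 = 1.2368 × 10⁻⁴ s⁻².
N = √(1.2368 × 10⁻⁴) = 0.011121 rad s⁻¹ → T = 2π/N = 564.98 s = 9.4163 min ≈ 9.42 min.

9.42 min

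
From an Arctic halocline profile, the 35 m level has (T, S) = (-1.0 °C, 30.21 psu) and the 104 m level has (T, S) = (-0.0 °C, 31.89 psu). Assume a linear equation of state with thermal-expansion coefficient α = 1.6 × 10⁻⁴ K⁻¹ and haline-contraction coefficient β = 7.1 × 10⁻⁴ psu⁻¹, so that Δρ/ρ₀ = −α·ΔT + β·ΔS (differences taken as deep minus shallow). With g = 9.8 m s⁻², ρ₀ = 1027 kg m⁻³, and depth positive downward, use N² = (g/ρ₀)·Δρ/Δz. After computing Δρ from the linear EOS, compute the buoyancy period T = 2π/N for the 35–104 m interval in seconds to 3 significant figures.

ΔT = +1.0 K, ΔS = +1.68 psu (deep − shallow).
Δρ/ρ₀ = −αΔT + βΔS = -1.60 × 10⁻⁴ + 1.1928 × 10⁻³ = 1.0328 × 10⁻³, so Δρ ≈ 1.061 kg m⁻³.
N² = (g/ρ₀)·Δρ/Δz = g·(Δρ/ρ₀)/Δz = 9.8 × 1.0328 × 10⁻³ / 69 = 1.4669 × 10⁻⁴ s⁻².
N = √(1.4669 × 10⁻⁴) = 0.012112 rad s⁻¹ → T = 2π/N = 518.76 s ≈ 519 s.

519 s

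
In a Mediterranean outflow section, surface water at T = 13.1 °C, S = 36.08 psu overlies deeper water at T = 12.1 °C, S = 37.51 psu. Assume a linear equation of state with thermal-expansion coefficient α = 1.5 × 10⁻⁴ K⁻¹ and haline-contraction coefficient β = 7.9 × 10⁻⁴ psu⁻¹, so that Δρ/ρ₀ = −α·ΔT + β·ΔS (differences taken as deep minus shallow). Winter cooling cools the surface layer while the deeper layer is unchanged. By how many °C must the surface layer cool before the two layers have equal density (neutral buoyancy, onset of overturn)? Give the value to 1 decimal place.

8.5 °C

Neutral buoyancy requires Δρ = 0, i.e. −α(T_deep − T_surf′) + β(S_deep − S_surf) = 0.
T_surf′ = T_deep − (β/α)·ΔS = 12.1 − (7.9 × 10⁻⁴/1.5 × 10⁻⁴)·(+1.43) = 4.569 °C.
Cooling required: 13.1 − (4.569) = 8.531 °C.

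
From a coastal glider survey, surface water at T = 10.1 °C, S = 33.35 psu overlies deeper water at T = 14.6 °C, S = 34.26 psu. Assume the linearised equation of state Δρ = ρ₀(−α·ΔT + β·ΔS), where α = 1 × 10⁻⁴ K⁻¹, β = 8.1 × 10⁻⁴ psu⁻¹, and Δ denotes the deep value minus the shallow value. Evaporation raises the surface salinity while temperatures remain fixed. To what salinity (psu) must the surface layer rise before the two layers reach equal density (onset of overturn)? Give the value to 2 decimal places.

33.70 psu

Neutral buoyancy requires −α(T_deep − T_surf) + β(S_deep − S_surf′) = 0.
S_surf′ = S_deep − (α/β)·ΔT = 34.26 − (1 × 10⁻⁴/8.1 × 10⁻⁴)·(+4.5) = 33.7044 psu.
Increase required: 33.7044 − 33.35 = 0.3544 psu.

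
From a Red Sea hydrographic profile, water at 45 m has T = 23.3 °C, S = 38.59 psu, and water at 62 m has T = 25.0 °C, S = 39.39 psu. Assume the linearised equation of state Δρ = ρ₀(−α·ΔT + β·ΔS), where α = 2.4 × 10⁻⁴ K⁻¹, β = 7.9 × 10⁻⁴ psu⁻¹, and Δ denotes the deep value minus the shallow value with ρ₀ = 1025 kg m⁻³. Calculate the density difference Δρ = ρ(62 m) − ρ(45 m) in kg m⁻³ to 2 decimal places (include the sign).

ΔT = +1.7 K, ΔS = +0.80 psu (deep − shallow).
Δρ/ρ₀ = −(2.4 × 10⁻⁴)(+1.7) + (7.9 × 10⁻⁴)(+0.80) = 2.24 × 10⁻⁴.
Δρ = 1025 × (2.24 × 10⁻⁴) = +0.23 kg m⁻³.
Positive Δρ: denser below, stable.

+0.23 kg m⁻³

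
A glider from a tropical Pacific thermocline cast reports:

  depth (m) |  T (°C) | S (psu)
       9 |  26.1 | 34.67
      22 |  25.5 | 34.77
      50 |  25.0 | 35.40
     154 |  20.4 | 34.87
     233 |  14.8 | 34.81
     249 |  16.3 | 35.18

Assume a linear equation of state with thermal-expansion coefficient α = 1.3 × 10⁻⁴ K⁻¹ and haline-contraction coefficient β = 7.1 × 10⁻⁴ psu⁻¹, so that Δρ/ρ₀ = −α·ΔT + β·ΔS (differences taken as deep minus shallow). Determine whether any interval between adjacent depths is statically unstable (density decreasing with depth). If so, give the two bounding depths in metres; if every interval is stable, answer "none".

none

Evaluate Δρ/ρ₀ = −αΔT + βΔS across each adjacent pair:
  9–22 m: −αΔT+βΔS = −(1.3 × 10⁻⁴)(-0.6)+(7.1 × 10⁻⁴)(+0.10) = 1.5 × 10⁻⁴ → stable
  22–50 m: −αΔT+βΔS = −(1.3 × 10⁻⁴)(-0.5)+(7.1 × 10⁻⁴)(+0.63) = 5.1 × 10⁻⁴ → stable
  50–154 m: −αΔT+βΔS = −(1.3 × 10⁻⁴)(-4.6)+(7.1 × 10⁻⁴)(-0.53) = 2.2 × 10⁻⁴ → stable
  154–233 m: −αΔT+βΔS = −(1.3 × 10⁻⁴)(-5.6)+(7.1 × 10⁻⁴)(-0.06) = 6.9 × 10⁻⁴ → stable
  233–249 m: −αΔT+βΔS = −(1.3 × 10⁻⁴)(+1.5)+(7.1 × 10⁻⁴)(+0.37) = 6.8 × 10⁻⁵ → stable
Every interval has Δρ > 0: the column is stably stratified throughout.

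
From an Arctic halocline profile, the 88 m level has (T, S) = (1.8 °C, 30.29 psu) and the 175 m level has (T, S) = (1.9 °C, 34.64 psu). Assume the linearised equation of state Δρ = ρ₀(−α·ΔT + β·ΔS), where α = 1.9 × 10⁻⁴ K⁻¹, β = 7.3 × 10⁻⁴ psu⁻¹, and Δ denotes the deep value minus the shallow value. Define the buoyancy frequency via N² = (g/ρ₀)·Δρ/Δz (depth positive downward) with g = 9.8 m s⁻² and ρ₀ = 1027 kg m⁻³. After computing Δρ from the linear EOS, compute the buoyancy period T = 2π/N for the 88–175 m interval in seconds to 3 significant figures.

333 s

ΔT = +0.1 K, ΔS = +4.35 psu (deep − shallow).
Δρ/ρ₀ = −αΔT + βΔS = -1.90 × 10⁻⁵ + 3.1755 × 10⁻³ = 3.1565 × 10⁻³, so Δρ ≈ 3.242 kg m⁻³.
N² = (g/ρ₀)·Δρ/Δz = g·(Δρ/ρ₀)/Δz = 9.8 × 3.1565 × 10⁻³ / 87 = 3.5556 × 10⁻⁴ s⁻².
N = √(3.5556 × 10⁻⁴) = 0.018856 rad s⁻¹ → T = 2π/N = 333.22 s ≈ 333 s.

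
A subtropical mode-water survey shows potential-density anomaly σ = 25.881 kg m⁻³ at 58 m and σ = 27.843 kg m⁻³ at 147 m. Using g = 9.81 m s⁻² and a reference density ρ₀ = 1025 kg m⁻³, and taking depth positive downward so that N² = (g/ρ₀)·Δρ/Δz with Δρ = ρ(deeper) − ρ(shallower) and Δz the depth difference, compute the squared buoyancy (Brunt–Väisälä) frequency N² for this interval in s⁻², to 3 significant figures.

Δρ = 1027.843 − 1025.881 = 1.962 kg m⁻³ over Δz = 147 − 58 = 89 m.
N² = (9.81/1025) × (1.962/89) = 2.1099 × 10⁻⁴ s⁻² ≈ 2.11 × 10⁻⁴ s⁻².

2.11 × 10⁻⁴ s⁻²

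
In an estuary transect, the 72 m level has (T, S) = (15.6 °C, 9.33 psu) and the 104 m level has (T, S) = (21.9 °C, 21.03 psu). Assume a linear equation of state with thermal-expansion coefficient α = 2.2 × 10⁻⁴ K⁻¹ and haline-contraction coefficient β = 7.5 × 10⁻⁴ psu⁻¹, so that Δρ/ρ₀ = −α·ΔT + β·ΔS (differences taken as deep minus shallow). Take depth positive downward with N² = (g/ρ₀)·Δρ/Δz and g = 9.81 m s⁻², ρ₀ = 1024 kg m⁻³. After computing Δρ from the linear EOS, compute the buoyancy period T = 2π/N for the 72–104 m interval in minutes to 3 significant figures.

ΔT = +6.3 K, ΔS = +11.70 psu (deep − shallow).
Δρ/ρ₀ = −αΔT + βΔS = -1.386 × 10⁻³ + 8.775 × 10⁻³ = 7.389 × 10⁻³, so Δρ ≈ 7.566 kg m⁻³.
N² = (g/ρ₀)·Δρ/Δz = g·(Δρ/ρ₀)/Δz = 9.81 × 7.389 × 10⁻³ / 32 = 2.2652 × 10⁻³ s⁻².
N = √(2.2652 × 10⁻³) = 0.047594 rad s⁻¹ → T = 2π/N = 132.02 s = 2.2003 min ≈ 2.20 min.

2.20 min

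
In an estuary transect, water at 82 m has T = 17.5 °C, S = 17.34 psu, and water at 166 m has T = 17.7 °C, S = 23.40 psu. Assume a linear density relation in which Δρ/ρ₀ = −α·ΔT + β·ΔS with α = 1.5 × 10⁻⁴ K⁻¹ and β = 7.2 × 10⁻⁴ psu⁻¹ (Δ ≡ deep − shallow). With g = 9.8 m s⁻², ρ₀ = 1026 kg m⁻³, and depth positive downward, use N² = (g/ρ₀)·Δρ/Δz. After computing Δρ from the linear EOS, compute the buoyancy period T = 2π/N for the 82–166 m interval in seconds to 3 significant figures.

279 s

ΔT = +0.2 K, ΔS = +6.06 psu (deep − shallow).
Δρ/ρ₀ = −αΔT + βΔS = -3.00 × 10⁻⁵ + 4.3632 × 10⁻³ = 4.3332 × 10⁻³, so Δρ ≈ 4.446 kg m⁻³.
N² = (g/ρ₀)·Δρ/Δz = g·(Δρ/ρ₀)/Δz = 9.8 × 4.3332 × 10⁻³ / 84 = 5.0554 × 10⁻⁴ s⁻².
N = √(5.0554 × 10⁻⁴) = 0.022484 rad s⁻¹ → T = 2π/N = 279.45 s ≈ 279 s.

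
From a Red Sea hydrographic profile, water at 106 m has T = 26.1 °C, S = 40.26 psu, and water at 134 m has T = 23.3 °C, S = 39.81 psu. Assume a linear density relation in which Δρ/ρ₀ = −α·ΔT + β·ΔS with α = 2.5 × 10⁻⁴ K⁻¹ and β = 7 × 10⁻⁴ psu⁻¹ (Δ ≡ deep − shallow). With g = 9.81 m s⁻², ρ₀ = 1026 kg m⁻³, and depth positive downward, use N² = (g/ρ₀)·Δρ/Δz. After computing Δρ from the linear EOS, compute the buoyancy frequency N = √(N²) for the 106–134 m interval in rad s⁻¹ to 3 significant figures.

ΔT = -2.8 K, ΔS = -0.45 psu (deep − shallow).
Δρ/ρ₀ = −αΔT + βΔS = 7.00 × 10⁻⁴ − 3.15 × 10⁻⁴ = 3.85 × 10⁻⁴, so Δρ ≈ 0.3950 kg m⁻³.
N² = (g/ρ₀)·Δρ/Δz = g·(Δρ/ρ₀)/Δz = 9.81 × 3.85 × 10⁻⁴ / 28 = 1.3489 × 10⁻⁴ s⁻².
N = √(1.3489 × 10⁻⁴) = 0.011614 rad s⁻¹ ≈ 0.0116 rad s⁻¹.

0.0116 rad s⁻¹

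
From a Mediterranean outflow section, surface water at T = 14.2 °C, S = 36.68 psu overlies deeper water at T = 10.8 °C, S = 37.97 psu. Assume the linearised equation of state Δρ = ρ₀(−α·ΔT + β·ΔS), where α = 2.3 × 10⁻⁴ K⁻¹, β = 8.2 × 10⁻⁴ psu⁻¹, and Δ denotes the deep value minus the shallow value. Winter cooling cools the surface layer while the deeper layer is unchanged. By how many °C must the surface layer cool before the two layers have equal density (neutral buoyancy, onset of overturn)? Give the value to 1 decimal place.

Neutral buoyancy requires Δρ = 0, i.e. −α(T_deep − T_surf′) + β(S_deep − S_surf) = 0.
T_surf′ = T_deep − (β/α)·ΔS = 10.8 − (8.2 × 10⁻⁴/2.3 × 10⁻⁴)·(+1.29) = 6.201 °C.
Cooling required: 14.2 − (6.201) = 7.999 °C.

8.0 °C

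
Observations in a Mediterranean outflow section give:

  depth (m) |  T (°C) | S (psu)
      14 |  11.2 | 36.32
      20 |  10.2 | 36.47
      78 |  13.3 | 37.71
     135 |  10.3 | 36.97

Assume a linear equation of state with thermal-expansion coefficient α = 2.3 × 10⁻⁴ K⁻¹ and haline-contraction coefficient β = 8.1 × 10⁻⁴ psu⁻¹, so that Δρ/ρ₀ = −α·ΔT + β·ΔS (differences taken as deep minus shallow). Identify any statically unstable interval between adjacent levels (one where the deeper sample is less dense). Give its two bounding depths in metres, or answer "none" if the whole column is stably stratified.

none

Evaluate Δρ/ρ₀ = −αΔT + βΔS across each adjacent pair:
  14–20 m: −αΔT+βΔS = −(2.3 × 10⁻⁴)(-1.0)+(8.1 × 10⁻⁴)(+0.15) = 3.5 × 10⁻⁴ → stable
  20–78 m: −αΔT+βΔS = −(2.3 × 10⁻⁴)(+3.1)+(8.1 × 10⁻⁴)(+1.24) = 2.9 × 10⁻⁴ → stable
  78–135 m: −αΔT+βΔS = −(2.3 × 10⁻⁴)(-3.0)+(8.1 × 10⁻⁴)(-0.74) = 9.1 × 10⁻⁵ → stable
Every interval has Δρ > 0: the column is stably stratified throughout.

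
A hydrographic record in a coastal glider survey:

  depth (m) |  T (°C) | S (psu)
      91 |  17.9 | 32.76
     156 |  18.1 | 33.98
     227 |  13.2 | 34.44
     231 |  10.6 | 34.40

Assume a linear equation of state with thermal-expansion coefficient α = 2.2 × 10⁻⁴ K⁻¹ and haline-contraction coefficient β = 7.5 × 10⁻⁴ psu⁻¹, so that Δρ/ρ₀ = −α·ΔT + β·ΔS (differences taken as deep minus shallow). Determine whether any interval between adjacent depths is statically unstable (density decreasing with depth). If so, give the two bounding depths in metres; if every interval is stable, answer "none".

none

Evaluate Δρ/ρ₀ = −αΔT + βΔS across each adjacent pair:
  91–156 m: −αΔT+βΔS = −(2.2 × 10⁻⁴)(+0.2)+(7.5 × 10⁻⁴)(+1.22) = 8.7 × 10⁻⁴ → stable
  156–227 m: −αΔT+βΔS = −(2.2 × 10⁻⁴)(-4.9)+(7.5 × 10⁻⁴)(+0.46) = 1.4 × 10⁻³ → stable
  227–231 m: −αΔT+βΔS = −(2.2 × 10⁻⁴)(-2.6)+(7.5 × 10⁻⁴)(-0.04) = 5.4 × 10⁻⁴ → stable
Every interval has Δρ > 0: the column is stably stratified throughout.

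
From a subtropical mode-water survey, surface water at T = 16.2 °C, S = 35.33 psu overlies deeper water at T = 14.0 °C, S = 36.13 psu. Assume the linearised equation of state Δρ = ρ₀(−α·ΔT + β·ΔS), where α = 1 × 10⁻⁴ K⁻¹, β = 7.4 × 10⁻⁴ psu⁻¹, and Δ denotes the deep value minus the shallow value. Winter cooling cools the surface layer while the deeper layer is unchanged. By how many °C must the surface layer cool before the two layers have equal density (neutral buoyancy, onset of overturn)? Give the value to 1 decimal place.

Neutral buoyancy requires Δρ = 0, i.e. −α(T_deep − T_surf′) + β(S_deep − S_surf) = 0.
T_surf′ = T_deep − (β/α)·ΔS = 14.0 − (7.4 × 10⁻⁴/1 × 10⁻⁴)·(+0.80) = 8.080 °C.
Cooling required: 16.2 − (8.080) = 8.120 °C.

8.1 °C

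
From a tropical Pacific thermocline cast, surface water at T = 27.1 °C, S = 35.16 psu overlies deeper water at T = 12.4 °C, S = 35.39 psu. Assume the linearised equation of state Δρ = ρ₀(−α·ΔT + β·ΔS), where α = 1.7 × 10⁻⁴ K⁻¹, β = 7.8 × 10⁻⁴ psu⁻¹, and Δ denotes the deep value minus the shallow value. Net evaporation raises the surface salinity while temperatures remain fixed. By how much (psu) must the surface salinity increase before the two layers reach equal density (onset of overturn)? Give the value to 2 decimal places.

3.43 psu

Neutral buoyancy requires −α(T_deep − T_surf) + β(S_deep − S_surf′) = 0.
S_surf′ = S_deep − (α/β)·ΔT = 35.39 − (1.7 × 10⁻⁴/7.8 × 10⁻⁴)·(-14.7) = 38.5938 psu.
Increase required: 38.5938 − 35.16 = 3.4338 psu.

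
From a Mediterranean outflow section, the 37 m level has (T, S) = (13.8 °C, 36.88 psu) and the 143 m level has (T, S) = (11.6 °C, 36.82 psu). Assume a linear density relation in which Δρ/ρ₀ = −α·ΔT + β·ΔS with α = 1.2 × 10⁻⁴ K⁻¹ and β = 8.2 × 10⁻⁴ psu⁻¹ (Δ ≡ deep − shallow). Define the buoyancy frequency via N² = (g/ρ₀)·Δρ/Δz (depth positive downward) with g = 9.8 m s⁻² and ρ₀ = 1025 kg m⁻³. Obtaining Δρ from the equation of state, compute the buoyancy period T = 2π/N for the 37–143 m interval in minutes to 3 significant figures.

ΔT = -2.2 K, ΔS = -0.06 psu (deep − shallow).
Δρ/ρ₀ = −αΔT + βΔS = 2.64 × 10⁻⁴ − 4.92 × 10⁻⁵ = 2.148 × 10⁻⁴, so Δρ ≈ 0.2202 kg m⁻³.
N² = (g/ρ₀)·Δρ/Δz = g·(Δρ/ρ₀)/Δz = 9.8 × 2.148 × 10⁻⁴ / 106 = 1.9859 × 10⁻⁵ s⁻².
N = √(1.9859 × 10⁻⁵) = 4.4563 × 10⁻³ rad s⁻¹ → T = 2π/N = 1.4100 × 10³ s = 23.500 min ≈ 23.5 min.

23.5 min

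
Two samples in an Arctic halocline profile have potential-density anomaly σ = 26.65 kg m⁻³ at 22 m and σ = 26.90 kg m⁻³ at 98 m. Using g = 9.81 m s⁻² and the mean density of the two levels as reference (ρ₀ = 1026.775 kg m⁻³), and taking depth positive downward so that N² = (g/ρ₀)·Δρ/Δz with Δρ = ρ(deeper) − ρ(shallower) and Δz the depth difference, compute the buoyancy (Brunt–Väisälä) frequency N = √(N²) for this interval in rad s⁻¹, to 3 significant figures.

Δρ = 1026.90 − 1026.65 = 0.25 kg m⁻³ over Δz = 98 − 22 = 76 m.
N² = (9.81/1026.775) × (0.25/76) = 3.1428 × 10⁻⁵ s⁻².
N = √(3.1428 × 10⁻⁵) = 5.6061 × 10⁻³ rad s⁻¹ ≈ 5.61 × 10⁻³ rad s⁻¹.
N² > 0, so the interval is statically stable.

5.61 × 10⁻³ rad s⁻¹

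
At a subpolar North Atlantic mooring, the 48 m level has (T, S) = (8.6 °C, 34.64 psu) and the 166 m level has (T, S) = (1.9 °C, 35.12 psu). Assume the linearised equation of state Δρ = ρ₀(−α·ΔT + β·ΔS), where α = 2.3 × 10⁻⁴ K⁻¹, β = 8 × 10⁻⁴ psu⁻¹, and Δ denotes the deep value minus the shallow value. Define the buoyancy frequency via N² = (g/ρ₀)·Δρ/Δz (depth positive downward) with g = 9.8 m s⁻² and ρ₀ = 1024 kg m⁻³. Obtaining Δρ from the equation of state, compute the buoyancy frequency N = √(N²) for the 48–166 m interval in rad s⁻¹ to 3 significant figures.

ΔT = -6.7 K, ΔS = +0.48 psu (deep − shallow).
Δρ/ρ₀ = −αΔT + βΔS = 1.541 × 10⁻³ + 3.84 × 10⁻⁴ = 1.925 × 10⁻³, so Δρ ≈ 1.971 kg m⁻³.
N² = (g/ρ₀)·Δρ/Δz = g·(Δρ/ρ₀)/Δz = 9.8 × 1.925 × 10⁻³ / 118 = 1.5987 × 10⁻⁴ s⁻².
N = √(1.5987 × 10⁻⁴) = 0.012644 rad s⁻¹ ≈ 0.0126 rad s⁻¹.

0.0126 rad s⁻¹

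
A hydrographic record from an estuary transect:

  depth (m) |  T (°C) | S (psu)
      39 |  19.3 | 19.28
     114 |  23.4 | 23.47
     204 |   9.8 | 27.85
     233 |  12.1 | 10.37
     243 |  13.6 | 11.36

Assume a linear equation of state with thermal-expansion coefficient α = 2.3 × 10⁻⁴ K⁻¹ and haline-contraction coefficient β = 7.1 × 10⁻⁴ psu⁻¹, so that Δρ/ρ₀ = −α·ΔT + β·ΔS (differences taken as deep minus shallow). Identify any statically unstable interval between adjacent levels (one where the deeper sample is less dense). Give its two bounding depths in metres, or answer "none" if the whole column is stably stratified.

Evaluate Δρ/ρ₀ = −αΔT + βΔS across each adjacent pair:
  39–114 m: −αΔT+βΔS = −(2.3 × 10⁻⁴)(+4.1)+(7.1 × 10⁻⁴)(+4.19) = 2.0 × 10⁻³ → stable
  114–204 m: −αΔT+βΔS = −(2.3 × 10⁻⁴)(-13.6)+(7.1 × 10⁻⁴)(+4.38) = 6.2 × 10⁻³ → stable
  204–233 m: −αΔT+βΔS = −(2.3 × 10⁻⁴)(+2.3)+(7.1 × 10⁻⁴)(-17.48) = -0.013 → UNSTABLE
  233–243 m: −αΔT+βΔS = −(2.3 × 10⁻⁴)(+1.5)+(7.1 × 10⁻⁴)(+0.99) = 3.6 × 10⁻⁴ → stable
The 204–233 m interval has Δρ < 0: lighter water underlies denser water.

204–233 m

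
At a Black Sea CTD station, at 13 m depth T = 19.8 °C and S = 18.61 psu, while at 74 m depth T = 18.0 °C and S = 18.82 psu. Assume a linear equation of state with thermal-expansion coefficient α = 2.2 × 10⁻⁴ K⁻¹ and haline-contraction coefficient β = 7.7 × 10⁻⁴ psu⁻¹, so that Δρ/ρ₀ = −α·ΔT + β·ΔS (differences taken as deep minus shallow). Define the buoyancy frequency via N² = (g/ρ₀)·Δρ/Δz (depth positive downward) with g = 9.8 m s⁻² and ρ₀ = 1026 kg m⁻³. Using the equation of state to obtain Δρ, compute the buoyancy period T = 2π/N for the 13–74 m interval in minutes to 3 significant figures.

ΔT = -1.8 K, ΔS = +0.21 psu (deep − shallow).
Δρ/ρ₀ = −αΔT + βΔS = 3.96 × 10⁻⁴ + 1.617 × 10⁻⁴ = 5.577 × 10⁻⁴, so Δρ ≈ 0.5722 kg m⁻³.
N² = (g/ρ₀)·Δρ/Δz = g·(Δρ/ρ₀)/Δz = 9.8 × 5.577 × 10⁻⁴ / 61 = 8.9598 × 10⁻⁵ s⁻².
N = √(8.9598 × 10⁻⁵) = 9.4656 × 10⁻³ rad s⁻¹ → T = 2π/N = 663.79 s = 11.063 min ≈ 11.1 min.

11.1 min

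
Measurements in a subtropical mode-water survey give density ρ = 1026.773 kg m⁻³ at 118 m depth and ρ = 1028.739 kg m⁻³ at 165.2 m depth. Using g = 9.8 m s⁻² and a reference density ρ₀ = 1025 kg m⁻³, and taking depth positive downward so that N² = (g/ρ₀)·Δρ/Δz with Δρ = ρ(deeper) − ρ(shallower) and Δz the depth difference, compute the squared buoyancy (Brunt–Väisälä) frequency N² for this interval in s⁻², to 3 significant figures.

Δρ = 1028.739 − 1026.773 = 1.966 kg m⁻³ over Δz = 165.2 − 118 = 47.2 m.
N² = (9.8/1025) × (1.966/47.2) = 3.9824 × 10⁻⁴ s⁻² ≈ 3.98 × 10⁻⁴ s⁻².

3.98 × 10⁻⁴ s⁻²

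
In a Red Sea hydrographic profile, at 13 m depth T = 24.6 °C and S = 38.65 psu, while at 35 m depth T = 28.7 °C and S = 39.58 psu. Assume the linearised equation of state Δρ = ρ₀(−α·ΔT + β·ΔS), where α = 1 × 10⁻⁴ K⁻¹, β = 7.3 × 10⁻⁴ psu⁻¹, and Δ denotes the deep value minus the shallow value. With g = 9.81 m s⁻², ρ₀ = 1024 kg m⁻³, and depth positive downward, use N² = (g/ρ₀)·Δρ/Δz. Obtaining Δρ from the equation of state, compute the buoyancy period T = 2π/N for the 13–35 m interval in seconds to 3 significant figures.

574 s

ΔT = +4.1 K, ΔS = +0.93 psu (deep − shallow).
Δρ/ρ₀ = −αΔT + βΔS = -4.10 × 10⁻⁴ + 6.789 × 10⁻⁴ = 2.689 × 10⁻⁴, so Δρ ≈ 0.2754 kg m⁻³.
N² = (g/ρ₀)·Δρ/Δz = g·(Δρ/ρ₀)/Δz = 9.81 × 2.689 × 10⁻⁴ / 22 = 1.1990 × 10⁻⁴ s⁻².
N = √(1.1990 × 10⁻⁴) = 0.010950 rad s⁻¹ → T = 2π/N = 573.81 s ≈ 574 s.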